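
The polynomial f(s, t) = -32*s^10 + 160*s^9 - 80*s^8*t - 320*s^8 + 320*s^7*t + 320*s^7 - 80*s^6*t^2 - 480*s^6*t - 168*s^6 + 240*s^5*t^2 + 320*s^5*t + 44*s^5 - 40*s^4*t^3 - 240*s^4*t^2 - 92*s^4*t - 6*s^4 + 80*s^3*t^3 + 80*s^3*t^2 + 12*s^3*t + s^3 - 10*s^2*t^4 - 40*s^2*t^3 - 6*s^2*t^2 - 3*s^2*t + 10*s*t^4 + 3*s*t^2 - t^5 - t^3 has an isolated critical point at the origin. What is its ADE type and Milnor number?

The Hessian of f at 0 has rank 0. Corank 2; j^3 = (s - t)^3 is a perfect cube, so E-series; the 5-jet and mu = 8 give E_8.

Type E_8, Milnor number mu = 8.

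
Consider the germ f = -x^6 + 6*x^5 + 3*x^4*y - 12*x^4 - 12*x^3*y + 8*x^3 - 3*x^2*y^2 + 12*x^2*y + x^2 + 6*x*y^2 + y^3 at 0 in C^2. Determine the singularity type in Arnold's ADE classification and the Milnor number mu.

Type A2, Milnor number mu = 2.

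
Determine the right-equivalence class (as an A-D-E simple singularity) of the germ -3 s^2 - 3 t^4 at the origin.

The Hessian of f at 0 has rank 1. Corank 1: A-series; mu = 3 gives A_3.

A_3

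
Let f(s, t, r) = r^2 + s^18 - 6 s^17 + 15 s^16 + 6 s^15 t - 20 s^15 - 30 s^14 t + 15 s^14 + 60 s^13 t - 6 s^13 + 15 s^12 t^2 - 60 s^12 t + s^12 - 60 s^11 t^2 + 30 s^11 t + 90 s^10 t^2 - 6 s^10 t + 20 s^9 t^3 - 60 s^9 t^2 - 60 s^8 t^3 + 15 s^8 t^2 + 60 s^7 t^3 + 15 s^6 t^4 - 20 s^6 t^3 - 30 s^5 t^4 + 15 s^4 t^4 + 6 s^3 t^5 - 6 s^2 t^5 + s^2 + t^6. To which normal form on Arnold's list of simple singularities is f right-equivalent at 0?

The Hessian of f at 0 is [[2, 0, 0], [0, 0, 0], [0, 0, 2]] with rank 2, so corank 1. A Groebner basis of the Jacobian ideal J(f) in C{s,t,r} is {t^5, s, r}; counting standard monomials gives mu = 5. Corank 1: A-series; mu = 5 gives A_5.

A_{5}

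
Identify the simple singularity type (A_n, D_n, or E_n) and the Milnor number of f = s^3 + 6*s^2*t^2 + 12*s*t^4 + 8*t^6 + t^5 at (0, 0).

Type E8, Milnor number mu = 8.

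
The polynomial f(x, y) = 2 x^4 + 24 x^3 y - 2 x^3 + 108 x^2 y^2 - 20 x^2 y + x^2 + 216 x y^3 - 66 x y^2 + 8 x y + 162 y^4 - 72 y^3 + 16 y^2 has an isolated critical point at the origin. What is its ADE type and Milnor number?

Type A3, Milnor number mu = 3.

The Hessian of f at 0 has rank 1. Corank 1: A-series; mu = 3 gives A_3.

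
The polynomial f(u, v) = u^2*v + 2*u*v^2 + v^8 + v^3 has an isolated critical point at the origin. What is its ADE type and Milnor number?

Type D_9, Milnor number mu = 9.

The Hessian of f at 0 has rank 0. Corank 2; j^3 = v*(u + v)^2 has shape L^2 M (L != M), so D-series; mu = 9 gives D_9.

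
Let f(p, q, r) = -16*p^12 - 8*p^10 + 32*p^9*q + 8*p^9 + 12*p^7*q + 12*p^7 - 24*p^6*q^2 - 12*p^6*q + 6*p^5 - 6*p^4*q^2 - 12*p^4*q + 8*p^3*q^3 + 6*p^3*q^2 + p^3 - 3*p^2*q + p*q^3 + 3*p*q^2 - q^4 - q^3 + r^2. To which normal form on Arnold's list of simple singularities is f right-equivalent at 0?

E_7

The Hessian of f at 0 has rank 1. Corank 2; j^3 = (p - q)^3 is a perfect cube, so E-series; the 4-jet and mu = 7 give E_7.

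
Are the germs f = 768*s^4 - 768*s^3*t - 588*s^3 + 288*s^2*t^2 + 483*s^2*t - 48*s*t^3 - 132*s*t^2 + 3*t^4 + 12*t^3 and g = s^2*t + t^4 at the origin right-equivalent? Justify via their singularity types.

Yes.

The Hessian of f at 0 is [[0, 0], [0, 0]] with rank 0, so corank 2. A Groebner basis of the Jacobian ideal J(f) in C{s,t} is {s*t^2 + 343*s*t/8 - 49*t^2/4, 2401*s*t/16 + t^3 - 343*t^2/8, s^2 - 15*s*t/28 + t^2/14}; counting standard monomials gives mu = 5. Corank 2; j^3 = -3*(4*s - t)*(7*s - 2*t)^2 has shape L^2 M (L != M), so D-series; mu = 5 gives D_5. The Hessian of g at 0 is [[0, 0], [0, 0]] with rank 0, so corank 2. A Groebner basis of the Jacobian ideal J(g) in C{s,t} is {s^3, s^2/4 + t^3, s*t}; counting standard monomials gives mu = 5. Corank 2; j^3 = s^2*t has shape L^2 M (L != M), so D-series; mu = 5 gives D_5. Both have type D_5, hence right-equivalent.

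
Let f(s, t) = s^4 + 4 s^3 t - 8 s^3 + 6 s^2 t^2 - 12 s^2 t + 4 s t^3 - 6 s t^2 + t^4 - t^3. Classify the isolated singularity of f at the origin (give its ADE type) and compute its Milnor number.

The Hessian of f at 0 has rank 0. Corank 2; j^3 = -(2*s + t)^3 is a perfect cube, so E-series; the 4-jet and mu = 6 give E_6.

Type E_{6}, Milnor number mu = 6.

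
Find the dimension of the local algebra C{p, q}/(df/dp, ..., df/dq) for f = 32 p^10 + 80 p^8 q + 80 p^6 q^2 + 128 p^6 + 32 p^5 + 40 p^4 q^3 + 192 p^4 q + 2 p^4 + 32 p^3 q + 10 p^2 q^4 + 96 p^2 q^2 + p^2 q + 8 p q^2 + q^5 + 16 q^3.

6

The Hessian of f at 0 has rank 0. Corank 2; j^3 = q*(p + 4*q)^2 has shape L^2 M (L != M), so D-series; mu = 6 gives D_6.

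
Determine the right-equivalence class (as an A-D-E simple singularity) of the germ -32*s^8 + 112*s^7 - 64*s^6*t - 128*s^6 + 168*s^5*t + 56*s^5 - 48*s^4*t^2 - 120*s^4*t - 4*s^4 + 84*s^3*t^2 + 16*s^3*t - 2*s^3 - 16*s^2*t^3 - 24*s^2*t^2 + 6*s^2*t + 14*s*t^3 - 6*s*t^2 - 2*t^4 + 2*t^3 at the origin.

The Hessian of f at 0 has rank 0. Corank 2; j^3 = -2*(s - t)^3 is a perfect cube, so E-series; the 4-jet and mu = 7 give E_7.

E_7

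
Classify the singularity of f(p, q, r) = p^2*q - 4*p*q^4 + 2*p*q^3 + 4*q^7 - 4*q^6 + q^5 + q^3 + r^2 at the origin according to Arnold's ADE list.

The Hessian of f at 0 has rank 1. Corank 2; j^3 = q*(p^2 + q^2) splits into three distinct lines over C (the quadratic factor has nonzero discriminant), so D_4.

D_4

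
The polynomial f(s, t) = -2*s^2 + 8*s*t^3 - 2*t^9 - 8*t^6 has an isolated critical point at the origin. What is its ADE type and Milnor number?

Type A_{8}, Milnor number mu = 8.

The Hessian of f at 0 has rank 1. Corank 1: A-series; mu = 8 gives A_8.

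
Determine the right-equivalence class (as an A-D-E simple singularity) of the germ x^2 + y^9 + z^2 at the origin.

The Hessian of f at 0 has rank 2. Corank 1: A-series; mu = 8 gives A_8.

A_8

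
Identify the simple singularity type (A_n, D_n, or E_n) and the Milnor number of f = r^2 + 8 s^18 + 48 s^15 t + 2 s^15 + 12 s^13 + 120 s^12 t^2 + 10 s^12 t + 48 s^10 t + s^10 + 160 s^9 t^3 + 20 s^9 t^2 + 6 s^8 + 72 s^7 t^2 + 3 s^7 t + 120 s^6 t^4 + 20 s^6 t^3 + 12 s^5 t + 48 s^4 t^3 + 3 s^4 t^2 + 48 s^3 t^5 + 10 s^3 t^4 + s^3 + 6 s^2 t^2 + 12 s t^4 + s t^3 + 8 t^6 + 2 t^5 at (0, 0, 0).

The Hessian of f at 0 is [[0, 0, 0], [0, 0, 0], [0, 0, 2]] with rank 1, so corank 2. A Groebner basis of the Jacobian ideal J(f) in C{s,t,r} is {-s^2/4 + t^4 - t^3/12, s^3, s^2*t + s^2/12 + t^3/36, s^2/2 + s*t^2 + t^3/6, r}; counting standard monomials gives mu = 7. Corank 2; j^3 = s^3 is a perfect cube, so E-series; the 4-jet and mu = 7 give E_7.

Type E_{7}, Milnor number mu = 7.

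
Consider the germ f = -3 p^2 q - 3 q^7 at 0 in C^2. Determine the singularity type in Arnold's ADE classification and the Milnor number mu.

The Hessian of f at 0 is [[0, 0], [0, 0]] with rank 0, so corank 2. A Groebner basis of the Jacobian ideal J(f) in C{p,q} is {p^2/7 + q^6, p^3, p*q}; counting standard monomials gives mu = 8. Corank 2; j^3 = -3*p^2*q has shape L^2 M (L != M), so D-series; mu = 8 gives D_8.

Type D_{8}, Milnor number mu = 8.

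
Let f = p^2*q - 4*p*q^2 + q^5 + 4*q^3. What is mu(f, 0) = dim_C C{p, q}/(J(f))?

6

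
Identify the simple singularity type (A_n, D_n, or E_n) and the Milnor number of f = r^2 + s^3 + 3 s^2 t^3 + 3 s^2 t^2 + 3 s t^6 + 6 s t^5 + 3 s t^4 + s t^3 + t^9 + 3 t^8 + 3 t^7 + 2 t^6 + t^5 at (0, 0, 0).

Type E7, Milnor number mu = 7.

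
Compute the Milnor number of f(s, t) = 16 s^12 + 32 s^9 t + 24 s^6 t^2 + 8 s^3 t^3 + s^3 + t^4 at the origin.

The Hessian of f at 0 has rank 0. Corank 2; j^3 = s^3 is a perfect cube, so E-series; the 4-jet and mu = 6 give E_6.

6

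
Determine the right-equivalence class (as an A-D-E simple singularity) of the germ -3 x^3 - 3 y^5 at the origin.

The Hessian of f at 0 is [[0, 0], [0, 0]] with rank 0, so corank 2. A Groebner basis of the Jacobian ideal J(f) in C{x,y} is {y^4, x^2}; counting standard monomials gives mu = 8. Corank 2; j^3 = -3*x^3 is a perfect cube, so E-series; the 5-jet and mu = 8 give E_8.

E8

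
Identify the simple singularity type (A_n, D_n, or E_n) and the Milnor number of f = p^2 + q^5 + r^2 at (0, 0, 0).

The Hessian of f at 0 is [[2, 0, 0], [0, 0, 0], [0, 0, 2]] with rank 2, so corank 1. A Groebner basis of the Jacobian ideal J(f) in C{p,q,r} is {q^4, p, r}; counting standard monomials gives mu = 4. Corank 1: A-series; mu = 4 gives A_4.

Type A_{4}, Milnor number mu = 4.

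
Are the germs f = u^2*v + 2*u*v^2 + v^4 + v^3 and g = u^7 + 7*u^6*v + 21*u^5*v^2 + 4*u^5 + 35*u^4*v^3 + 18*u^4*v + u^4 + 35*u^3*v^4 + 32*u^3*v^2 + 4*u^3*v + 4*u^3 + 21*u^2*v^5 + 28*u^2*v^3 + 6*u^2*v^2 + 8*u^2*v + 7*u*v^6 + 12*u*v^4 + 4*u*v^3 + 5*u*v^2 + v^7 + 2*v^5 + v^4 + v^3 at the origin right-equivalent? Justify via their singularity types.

The Hessian of f at 0 has rank 0. Corank 2; j^3 = v*(u + v)^2 has shape L^2 M (L != M), so D-series; mu = 5 gives D_5. The Hessian of g at 0 has rank 0. Corank 2; j^3 = (u + v)*(2*u + v)^2 has shape L^2 M (L != M), so D-series; mu = 5 gives D_5. Both have type D_5, hence right-equivalent.

Yes.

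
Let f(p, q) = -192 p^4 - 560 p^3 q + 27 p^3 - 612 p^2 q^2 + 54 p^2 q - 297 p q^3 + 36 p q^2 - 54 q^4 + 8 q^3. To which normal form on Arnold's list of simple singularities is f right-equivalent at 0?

E_7

The Hessian of f at 0 has rank 0. Corank 2; j^3 = (3*p + 2*q)^3 is a perfect cube, so E-series; the 4-jet and mu = 7 give E_7.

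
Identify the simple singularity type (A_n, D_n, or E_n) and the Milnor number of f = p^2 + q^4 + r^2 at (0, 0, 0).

The Hessian of f at 0 has rank 2. Corank 1: A-series; mu = 3 gives A_3.

Type A_3, Milnor number mu = 3.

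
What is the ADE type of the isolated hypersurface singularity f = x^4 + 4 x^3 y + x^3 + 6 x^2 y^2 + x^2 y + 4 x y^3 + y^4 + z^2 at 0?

The Hessian of f at 0 has rank 1. Corank 2; j^3 = x^2*(x + y) has shape L^2 M (L != M), so D-series; mu = 5 gives D_5.

D_5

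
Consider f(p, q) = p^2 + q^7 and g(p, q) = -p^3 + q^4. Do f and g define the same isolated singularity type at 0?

No.

The Hessian of f at 0 has rank 1. Corank 1: A-series; mu = 6 gives A_6. The Hessian of g at 0 has rank 0. Corank 2; j^3 = -p^3 is a perfect cube, so E-series; the 4-jet and mu = 6 give E_6. f is A_6 but g is E_6, hence not right-equivalent.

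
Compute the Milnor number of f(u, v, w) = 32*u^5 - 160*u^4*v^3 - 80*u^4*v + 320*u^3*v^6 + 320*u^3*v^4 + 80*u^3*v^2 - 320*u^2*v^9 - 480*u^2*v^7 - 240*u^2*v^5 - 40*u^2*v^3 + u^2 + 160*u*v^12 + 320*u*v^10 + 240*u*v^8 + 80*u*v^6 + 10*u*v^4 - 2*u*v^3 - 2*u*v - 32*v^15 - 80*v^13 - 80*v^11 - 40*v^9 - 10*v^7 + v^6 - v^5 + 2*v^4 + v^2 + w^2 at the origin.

4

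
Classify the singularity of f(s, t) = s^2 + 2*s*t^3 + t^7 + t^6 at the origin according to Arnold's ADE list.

A6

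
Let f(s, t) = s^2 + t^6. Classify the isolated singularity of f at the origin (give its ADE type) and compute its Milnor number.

Type A_5, Milnor number mu = 5.

The Hessian of f at 0 is [[2, 0], [0, 0]] with rank 1, so corank 1. A Groebner basis of the Jacobian ideal J(f) in C{s,t} is {t^5, s}; counting standard monomials gives mu = 5. Corank 1: A-series; mu = 5 gives A_5.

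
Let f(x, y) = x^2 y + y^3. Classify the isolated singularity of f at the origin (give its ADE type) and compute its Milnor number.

Type D4, Milnor number mu = 4.

The Hessian of f at 0 has rank 0. Corank 2; j^3 = y*(x^2 + y^2) splits into three distinct lines over C (the quadratic factor has nonzero discriminant), so D_4.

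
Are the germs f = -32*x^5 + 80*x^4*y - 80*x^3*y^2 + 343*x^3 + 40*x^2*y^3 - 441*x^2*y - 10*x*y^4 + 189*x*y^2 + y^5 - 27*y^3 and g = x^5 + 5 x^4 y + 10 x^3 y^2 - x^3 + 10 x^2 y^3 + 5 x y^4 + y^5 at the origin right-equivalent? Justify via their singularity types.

Yes.

The Hessian of f at 0 is [[0, 0], [0, 0]] with rank 0, so corank 2. A Groebner basis of the Jacobian ideal J(f) in C{x,y} is {y^5, x*y^3 - 25*y^4/56, x^2 - 6*x*y/7 + 9*y^2/49}; counting standard monomials gives mu = 8. Corank 2; j^3 = (7*x - 3*y)^3 is a perfect cube, so E-series; the 5-jet and mu = 8 give E_8. The Hessian of g at 0 is [[0, 0], [0, 0]] with rank 0, so corank 2. A Groebner basis of the Jacobian ideal J(g) in C{x,y} is {y^5, x*y^3 + y^4/4, x^2}; counting standard monomials gives mu = 8. Corank 2; j^3 = -x^3 is a perfect cube, so E-series; the 5-jet and mu = 8 give E_8. Both have type E_8, hence right-equivalent.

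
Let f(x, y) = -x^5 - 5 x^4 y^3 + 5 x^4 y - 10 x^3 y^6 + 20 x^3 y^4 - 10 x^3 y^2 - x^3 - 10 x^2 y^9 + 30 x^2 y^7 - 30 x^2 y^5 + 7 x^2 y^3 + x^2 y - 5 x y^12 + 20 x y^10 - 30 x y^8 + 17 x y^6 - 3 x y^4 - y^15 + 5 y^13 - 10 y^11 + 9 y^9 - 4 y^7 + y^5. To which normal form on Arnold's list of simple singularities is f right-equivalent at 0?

The Hessian of f at 0 has rank 0. Corank 2; j^3 = -x^2*(x - y) has shape L^2 M (L != M), so D-series; mu = 6 gives D_6.

D_6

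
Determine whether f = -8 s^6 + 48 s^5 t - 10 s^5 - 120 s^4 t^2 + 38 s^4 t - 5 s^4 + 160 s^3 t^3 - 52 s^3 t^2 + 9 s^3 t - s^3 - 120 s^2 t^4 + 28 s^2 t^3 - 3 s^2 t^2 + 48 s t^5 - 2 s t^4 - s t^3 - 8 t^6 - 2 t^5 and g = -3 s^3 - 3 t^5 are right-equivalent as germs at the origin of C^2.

No.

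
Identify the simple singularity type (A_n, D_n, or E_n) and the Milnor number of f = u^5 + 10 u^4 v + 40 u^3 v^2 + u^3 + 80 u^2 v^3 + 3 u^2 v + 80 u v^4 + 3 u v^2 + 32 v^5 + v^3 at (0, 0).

Type E8, Milnor number mu = 8.

The Hessian of f at 0 has rank 0. Corank 2; j^3 = (u + v)^3 is a perfect cube, so E-series; the 5-jet and mu = 8 give E_8.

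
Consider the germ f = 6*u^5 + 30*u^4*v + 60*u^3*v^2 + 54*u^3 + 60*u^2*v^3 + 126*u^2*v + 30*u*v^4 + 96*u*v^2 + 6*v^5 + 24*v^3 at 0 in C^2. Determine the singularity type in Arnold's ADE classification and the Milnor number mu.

The Hessian of f at 0 has rank 0. Corank 2; j^3 = 6*(u + v)*(3*u + 2*v)^2 has shape L^2 M (L != M), so D-series; mu = 6 gives D_6.

Type D6, Milnor number mu = 6.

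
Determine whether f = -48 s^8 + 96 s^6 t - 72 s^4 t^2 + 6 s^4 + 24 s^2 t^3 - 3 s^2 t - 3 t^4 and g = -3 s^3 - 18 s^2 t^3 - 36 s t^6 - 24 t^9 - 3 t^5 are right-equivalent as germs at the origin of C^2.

No.

The Hessian of f at 0 has rank 0. Corank 2; j^3 = -3*s^2*t has shape L^2 M (L != M), so D-series; mu = 5 gives D_5. The Hessian of g at 0 has rank 0. Corank 2; j^3 = -3*s^3 is a perfect cube, so E-series; the 5-jet and mu = 8 give E_8. f is D_5 but g is E_8, hence not right-equivalent.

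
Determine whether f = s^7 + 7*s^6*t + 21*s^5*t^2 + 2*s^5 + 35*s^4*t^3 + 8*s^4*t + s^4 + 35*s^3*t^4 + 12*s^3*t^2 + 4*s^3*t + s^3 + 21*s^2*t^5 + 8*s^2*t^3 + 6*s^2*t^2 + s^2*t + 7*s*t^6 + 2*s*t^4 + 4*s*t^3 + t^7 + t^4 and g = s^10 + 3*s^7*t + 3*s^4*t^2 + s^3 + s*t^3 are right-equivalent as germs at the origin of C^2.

The Hessian of f at 0 has rank 0. Corank 2; j^3 = s^2*(s + t) has shape L^2 M (L != M), so D-series; mu = 5 gives D_5. The Hessian of g at 0 has rank 0. Corank 2; j^3 = s^3 is a perfect cube, so E-series; the 4-jet and mu = 7 give E_7. f is D_5 but g is E_7, hence not right-equivalent.

No.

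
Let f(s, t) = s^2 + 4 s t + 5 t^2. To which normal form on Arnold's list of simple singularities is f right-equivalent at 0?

A_{1}

The Hessian of f at 0 has rank 2. Corank 0: nondegenerate Morse point, so A_1.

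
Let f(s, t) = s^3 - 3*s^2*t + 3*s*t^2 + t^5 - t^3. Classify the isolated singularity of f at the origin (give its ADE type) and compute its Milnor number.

Type E_8, Milnor number mu = 8.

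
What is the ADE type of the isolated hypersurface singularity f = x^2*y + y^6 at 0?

The Hessian of f at 0 has rank 0. Corank 2; j^3 = x^2*y has shape L^2 M (L != M), so D-series; mu = 7 gives D_7.

D_7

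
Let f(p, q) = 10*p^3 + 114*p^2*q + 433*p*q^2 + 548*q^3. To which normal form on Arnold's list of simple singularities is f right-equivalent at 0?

The Hessian of f at 0 has rank 0. Corank 2; j^3 = (p + 4*q)*(10*p^2 + 74*p*q + 137*q^2) splits into three distinct lines over C (the quadratic factor has nonzero discriminant), so D_4.

D_4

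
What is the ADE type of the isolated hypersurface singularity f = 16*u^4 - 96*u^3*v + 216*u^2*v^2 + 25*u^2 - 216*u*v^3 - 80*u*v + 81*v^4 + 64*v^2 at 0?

A_3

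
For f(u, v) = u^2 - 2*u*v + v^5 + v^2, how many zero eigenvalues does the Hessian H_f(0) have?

The Hessian at 0 is [[2, -2], [-2, 2]] of rank 1; hence corank 1.

1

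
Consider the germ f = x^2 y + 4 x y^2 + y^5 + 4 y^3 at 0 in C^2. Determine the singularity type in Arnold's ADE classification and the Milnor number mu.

The Hessian of f at 0 is [[0, 0], [0, 0]] with rank 0, so corank 2. A Groebner basis of the Jacobian ideal J(f) in C{x,y} is {x^2/5 + y^4 - 4*y^2/5, x^3 + 8*y^3, x*y + 2*y^2}; counting standard monomials gives mu = 6. Corank 2; j^3 = y*(x + 2*y)^2 has shape L^2 M (L != M), so D-series; mu = 6 gives D_6.

Type D6, Milnor number mu = 6.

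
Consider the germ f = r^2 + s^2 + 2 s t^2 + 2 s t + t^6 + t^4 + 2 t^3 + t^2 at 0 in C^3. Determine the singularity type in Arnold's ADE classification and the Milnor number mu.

Type A_5, Milnor number mu = 5.

The Hessian of f at 0 is [[2, 2, 0], [2, 2, 0], [0, 0, 2]] with rank 2, so corank 1. A Groebner basis of the Jacobian ideal J(f) in C{s,t,r} is {s^3 + 3*s^2 + 5*s*t - 2*s - 2*t, s^2*t - 2*s^2 - 3*s*t + s + t, s + t^2 + t, r}; counting standard monomials gives mu = 5. Corank 1: A-series; mu = 5 gives A_5.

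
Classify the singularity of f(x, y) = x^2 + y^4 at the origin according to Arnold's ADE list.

A_{3}

The Hessian of f at 0 is [[2, 0], [0, 0]] with rank 1, so corank 1. A Groebner basis of the Jacobian ideal J(f) in C{x,y} is {y^3, x}; counting standard monomials gives mu = 3. Corank 1: A-series; mu = 3 gives A_3.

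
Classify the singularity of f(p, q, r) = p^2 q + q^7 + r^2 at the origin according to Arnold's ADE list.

D_8

The Hessian of f at 0 has rank 1. Corank 2; j^3 = p^2*q has shape L^2 M (L != M), so D-series; mu = 8 gives D_8.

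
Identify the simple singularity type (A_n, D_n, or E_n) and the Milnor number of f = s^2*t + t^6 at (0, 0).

The Hessian of f at 0 is [[0, 0], [0, 0]] with rank 0, so corank 2. A Groebner basis of the Jacobian ideal J(f) in C{s,t} is {s^2/6 + t^5, s^3, s*t}; counting standard monomials gives mu = 7. Corank 2; j^3 = s^2*t has shape L^2 M (L != M), so D-series; mu = 7 gives D_7.

Type D7, Milnor number mu = 7.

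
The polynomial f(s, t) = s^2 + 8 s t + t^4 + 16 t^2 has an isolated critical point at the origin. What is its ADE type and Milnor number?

The Hessian of f at 0 has rank 1. Corank 1: A-series; mu = 3 gives A_3.

Type A_3, Milnor number mu = 3.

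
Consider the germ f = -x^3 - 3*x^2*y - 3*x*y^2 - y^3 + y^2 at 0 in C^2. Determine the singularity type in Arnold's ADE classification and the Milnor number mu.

Type A_2, Milnor number mu = 2.

The Hessian of f at 0 has rank 1. Corank 1: A-series; mu = 2 gives A_2.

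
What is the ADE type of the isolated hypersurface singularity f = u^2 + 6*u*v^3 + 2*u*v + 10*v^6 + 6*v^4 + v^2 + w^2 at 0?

A_5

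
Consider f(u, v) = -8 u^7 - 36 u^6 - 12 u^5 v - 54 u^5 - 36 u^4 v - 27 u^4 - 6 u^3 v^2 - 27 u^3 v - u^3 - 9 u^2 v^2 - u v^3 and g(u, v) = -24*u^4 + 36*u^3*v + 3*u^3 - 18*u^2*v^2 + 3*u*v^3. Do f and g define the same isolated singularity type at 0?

The Hessian of f at 0 is [[0, 0], [0, 0]] with rank 0, so corank 2. A Groebner basis of the Jacobian ideal J(f) in C{u,v} is {u^2/3 + v^4 + v^3/9, u^3, u^2*v - u^2/9 - v^3/27, 2*u^2/3 + u*v^2 + 2*v^3/9}; counting standard monomials gives mu = 7. Corank 2; j^3 = -u^3 is a perfect cube, so E-series; the 4-jet and mu = 7 give E_7. The Hessian of g at 0 is [[0, 0], [0, 0]] with rank 0, so corank 2. A Groebner basis of the Jacobian ideal J(g) in C{u,v} is {3*u^2/4 + v^4 + v^3/4, u^3, u^2*v - u^2/4 - v^3/12, -u^2 + u*v^2 - v^3/3}; counting standard monomials gives mu = 7. Corank 2; j^3 = 3*u^3 is a perfect cube, so E-series; the 4-jet and mu = 7 give E_7. Both have type E_7, hence right-equivalent.

Yes.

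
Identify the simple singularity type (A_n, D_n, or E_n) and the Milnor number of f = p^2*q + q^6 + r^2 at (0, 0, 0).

Type D_7, Milnor number mu = 7.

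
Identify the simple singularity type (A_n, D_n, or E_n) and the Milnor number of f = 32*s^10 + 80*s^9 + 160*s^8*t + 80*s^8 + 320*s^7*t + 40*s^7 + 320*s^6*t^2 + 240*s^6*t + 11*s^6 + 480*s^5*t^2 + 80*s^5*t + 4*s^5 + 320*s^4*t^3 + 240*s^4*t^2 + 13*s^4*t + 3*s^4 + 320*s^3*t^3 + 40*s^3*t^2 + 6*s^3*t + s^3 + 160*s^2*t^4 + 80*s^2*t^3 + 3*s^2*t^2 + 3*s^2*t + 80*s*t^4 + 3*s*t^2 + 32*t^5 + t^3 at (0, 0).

Type E_8, Milnor number mu = 8.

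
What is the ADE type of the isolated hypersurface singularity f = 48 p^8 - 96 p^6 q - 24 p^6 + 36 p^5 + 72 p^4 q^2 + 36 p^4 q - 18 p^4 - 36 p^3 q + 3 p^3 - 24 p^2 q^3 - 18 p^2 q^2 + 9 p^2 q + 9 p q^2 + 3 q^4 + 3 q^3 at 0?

The Hessian of f at 0 has rank 0. Corank 2; j^3 = 3*(p + q)^3 is a perfect cube, so E-series; the 4-jet and mu = 6 give E_6.

E_6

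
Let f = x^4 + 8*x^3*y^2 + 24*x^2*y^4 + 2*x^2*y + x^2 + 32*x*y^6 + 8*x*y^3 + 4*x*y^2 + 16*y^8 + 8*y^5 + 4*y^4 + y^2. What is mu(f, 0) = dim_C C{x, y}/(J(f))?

The Hessian of f at 0 is [[2, 0], [0, 2]] with rank 2, so corank 0. A Groebner basis of the Jacobian ideal J(f) in C{x,y} is {x, y}; counting standard monomials gives mu = 1. Corank 0: nondegenerate Morse point, so A_1.

1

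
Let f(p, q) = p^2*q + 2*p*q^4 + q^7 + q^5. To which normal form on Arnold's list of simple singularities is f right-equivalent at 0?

D_6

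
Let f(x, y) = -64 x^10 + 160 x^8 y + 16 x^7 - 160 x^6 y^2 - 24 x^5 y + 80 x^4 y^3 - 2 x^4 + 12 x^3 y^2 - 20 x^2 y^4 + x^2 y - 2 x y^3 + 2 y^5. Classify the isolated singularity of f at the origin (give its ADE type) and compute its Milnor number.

Type D6, Milnor number mu = 6.

The Hessian of f at 0 has rank 0. Corank 2; j^3 = x^2*y has shape L^2 M (L != M), so D-series; mu = 6 gives D_6.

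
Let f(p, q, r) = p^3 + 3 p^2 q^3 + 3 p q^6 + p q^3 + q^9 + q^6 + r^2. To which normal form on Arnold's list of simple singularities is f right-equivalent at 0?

The Hessian of f at 0 has rank 1. Corank 2; j^3 = p^3 is a perfect cube, so E-series; the 4-jet and mu = 7 give E_7.

E_7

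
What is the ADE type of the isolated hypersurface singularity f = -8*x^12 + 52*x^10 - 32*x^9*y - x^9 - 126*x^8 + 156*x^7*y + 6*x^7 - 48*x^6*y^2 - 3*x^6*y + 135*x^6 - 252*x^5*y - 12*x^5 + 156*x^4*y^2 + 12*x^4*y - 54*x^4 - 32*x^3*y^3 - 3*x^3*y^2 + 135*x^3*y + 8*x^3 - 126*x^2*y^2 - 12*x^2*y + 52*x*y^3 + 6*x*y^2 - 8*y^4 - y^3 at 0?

E_7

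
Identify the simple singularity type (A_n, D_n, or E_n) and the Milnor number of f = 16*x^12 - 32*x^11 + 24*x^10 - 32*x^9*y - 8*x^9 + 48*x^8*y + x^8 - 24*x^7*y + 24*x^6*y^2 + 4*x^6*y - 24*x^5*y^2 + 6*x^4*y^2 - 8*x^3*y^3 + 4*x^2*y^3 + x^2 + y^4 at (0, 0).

The Hessian of f at 0 is [[2, 0], [0, 0]] with rank 1, so corank 1. A Groebner basis of the Jacobian ideal J(f) in C{x,y} is {y^3, x}; counting standard monomials gives mu = 3. Corank 1: A-series; mu = 3 gives A_3.

Type A_3, Milnor number mu = 3.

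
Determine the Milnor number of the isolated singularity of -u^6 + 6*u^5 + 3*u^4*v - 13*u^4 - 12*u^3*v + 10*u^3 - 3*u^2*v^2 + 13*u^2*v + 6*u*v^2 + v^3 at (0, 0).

4

The Hessian of f at 0 has rank 0. Corank 2; j^3 = (2*u + v)*(5*u^2 + 4*u*v + v^2) splits into three distinct lines over C (the quadratic factor has nonzero discriminant), so D_4.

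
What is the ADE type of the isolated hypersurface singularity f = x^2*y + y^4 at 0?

The Hessian of f at 0 is [[0, 0], [0, 0]] with rank 0, so corank 2. A Groebner basis of the Jacobian ideal J(f) in C{x,y} is {x^3, x^2/4 + y^3, x*y}; counting standard monomials gives mu = 5. Corank 2; j^3 = x^2*y has shape L^2 M (L != M), so D-series; mu = 5 gives D_5.

D5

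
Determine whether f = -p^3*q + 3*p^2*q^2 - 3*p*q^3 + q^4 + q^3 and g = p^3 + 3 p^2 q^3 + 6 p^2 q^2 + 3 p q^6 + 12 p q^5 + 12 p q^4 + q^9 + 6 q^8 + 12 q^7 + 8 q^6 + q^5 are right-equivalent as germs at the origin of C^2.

No.

The Hessian of f at 0 has rank 0. Corank 2; j^3 = q^3 is a perfect cube, so E-series; the 4-jet and mu = 7 give E_7. The Hessian of g at 0 has rank 0. Corank 2; j^3 = p^3 is a perfect cube, so E-series; the 5-jet and mu = 8 give E_8. f is E_7 but g is E_8, hence not right-equivalent.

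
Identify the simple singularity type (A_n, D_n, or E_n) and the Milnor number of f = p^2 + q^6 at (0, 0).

Type A_5, Milnor number mu = 5.

The Hessian of f at 0 is [[2, 0], [0, 0]] with rank 1, so corank 1. A Groebner basis of the Jacobian ideal J(f) in C{p,q} is {q^5, p}; counting standard monomials gives mu = 5. Corank 1: A-series; mu = 5 gives A_5.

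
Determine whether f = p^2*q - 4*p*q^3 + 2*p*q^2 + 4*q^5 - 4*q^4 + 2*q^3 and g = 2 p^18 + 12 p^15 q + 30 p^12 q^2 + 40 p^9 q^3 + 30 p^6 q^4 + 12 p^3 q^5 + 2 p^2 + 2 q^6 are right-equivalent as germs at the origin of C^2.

No.

The Hessian of f at 0 is [[0, 0], [0, 0]] with rank 0, so corank 2. A Groebner basis of the Jacobian ideal J(f) in C{p,q} is {q^3, p^2 + 2*q^2, p*q + q^2}; counting standard monomials gives mu = 4. Corank 2; j^3 = q*(p^2 + 2*p*q + 2*q^2) splits into three distinct lines over C (the quadratic factor has nonzero discriminant), so D_4. The Hessian of g at 0 is [[4, 0], [0, 0]] with rank 1, so corank 1. A Groebner basis of the Jacobian ideal J(g) in C{p,q} is {q^5, p}; counting standard monomials gives mu = 5. Corank 1: A-series; mu = 5 gives A_5. f is D_4 but g is A_5, hence not right-equivalent.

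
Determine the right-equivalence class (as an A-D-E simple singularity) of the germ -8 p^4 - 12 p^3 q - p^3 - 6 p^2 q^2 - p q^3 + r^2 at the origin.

E7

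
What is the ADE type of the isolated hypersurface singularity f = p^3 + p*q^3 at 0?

The Hessian of f at 0 has rank 0. Corank 2; j^3 = p^3 is a perfect cube, so E-series; the 4-jet and mu = 7 give E_7.

E_7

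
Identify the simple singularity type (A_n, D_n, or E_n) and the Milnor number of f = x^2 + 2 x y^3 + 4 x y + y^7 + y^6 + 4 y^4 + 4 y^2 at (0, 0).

The Hessian of f at 0 is [[2, 4], [4, 8]] with rank 1, so corank 1. A Groebner basis of the Jacobian ideal J(f) in C{x,y} is {x + y^3 + 2*y, x^2 + 4*x*y + 4*y^2}; counting standard monomials gives mu = 6. Corank 1: A-series; mu = 6 gives A_6.

Type A6, Milnor number mu = 6.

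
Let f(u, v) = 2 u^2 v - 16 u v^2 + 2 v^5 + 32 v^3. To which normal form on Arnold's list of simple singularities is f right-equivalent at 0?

D6

The Hessian of f at 0 is [[0, 0], [0, 0]] with rank 0, so corank 2. A Groebner basis of the Jacobian ideal J(f) in C{u,v} is {u^2/5 + v^4 - 16*v^2/5, u^3 - 64*v^3, u*v - 4*v^2}; counting standard monomials gives mu = 6. Corank 2; j^3 = 2*v*(u - 4*v)^2 has shape L^2 M (L != M), so D-series; mu = 6 gives D_6.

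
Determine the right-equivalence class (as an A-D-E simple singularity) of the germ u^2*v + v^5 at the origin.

D_6

The Hessian of f at 0 has rank 0. Corank 2; j^3 = u^2*v has shape L^2 M (L != M), so D-series; mu = 6 gives D_6.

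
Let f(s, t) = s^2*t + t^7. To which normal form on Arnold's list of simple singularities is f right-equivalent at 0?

D_{8}

The Hessian of f at 0 has rank 0. Corank 2; j^3 = s^2*t has shape L^2 M (L != M), so D-series; mu = 8 gives D_8.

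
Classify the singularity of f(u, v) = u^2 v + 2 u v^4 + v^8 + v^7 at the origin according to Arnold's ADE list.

D_9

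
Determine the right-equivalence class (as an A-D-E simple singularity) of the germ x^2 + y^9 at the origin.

The Hessian of f at 0 is [[2, 0], [0, 0]] with rank 1, so corank 1. A Groebner basis of the Jacobian ideal J(f) in C{x,y} is {y^8, x}; counting standard monomials gives mu = 8. Corank 1: A-series; mu = 8 gives A_8.

A_8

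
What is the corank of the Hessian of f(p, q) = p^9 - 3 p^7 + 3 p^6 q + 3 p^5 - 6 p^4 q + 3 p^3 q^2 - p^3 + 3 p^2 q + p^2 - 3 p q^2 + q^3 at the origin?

1

Hessian at 0 has rank 1.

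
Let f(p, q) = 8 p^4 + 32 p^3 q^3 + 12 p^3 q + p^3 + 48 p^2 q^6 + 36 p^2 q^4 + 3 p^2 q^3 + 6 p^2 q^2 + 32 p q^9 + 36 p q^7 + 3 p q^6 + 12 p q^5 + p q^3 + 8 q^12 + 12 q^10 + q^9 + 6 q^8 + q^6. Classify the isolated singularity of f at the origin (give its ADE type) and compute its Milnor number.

Type E7, Milnor number mu = 7.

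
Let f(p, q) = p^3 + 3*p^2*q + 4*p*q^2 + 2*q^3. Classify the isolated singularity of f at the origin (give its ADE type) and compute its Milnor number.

Type D_{4}, Milnor number mu = 4.

The Hessian of f at 0 is [[0, 0], [0, 0]] with rank 0, so corank 2. A Groebner basis of the Jacobian ideal J(f) in C{p,q} is {q^3, p^2 - 2*q^2/3, p*q + q^2}; counting standard monomials gives mu = 4. Corank 2; j^3 = (p + q)*(p^2 + 2*p*q + 2*q^2) splits into three distinct lines over C (the quadratic factor has nonzero discriminant), so D_4.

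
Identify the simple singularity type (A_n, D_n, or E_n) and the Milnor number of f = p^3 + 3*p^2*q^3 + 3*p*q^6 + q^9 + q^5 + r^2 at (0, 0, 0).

Type E_{8}, Milnor number mu = 8.

The Hessian of f at 0 has rank 1. Corank 2; j^3 = p^3 is a perfect cube, so E-series; the 5-jet and mu = 8 give E_8.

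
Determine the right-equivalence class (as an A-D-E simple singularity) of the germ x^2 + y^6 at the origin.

A_{5}

The Hessian of f at 0 has rank 1. Corank 1: A-series; mu = 5 gives A_5.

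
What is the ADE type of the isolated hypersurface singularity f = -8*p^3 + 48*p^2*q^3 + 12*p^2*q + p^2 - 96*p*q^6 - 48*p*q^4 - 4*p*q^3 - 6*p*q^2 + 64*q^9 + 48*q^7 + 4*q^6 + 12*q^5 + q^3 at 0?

The Hessian of f at 0 has rank 1. Corank 1: A-series; mu = 2 gives A_2.

A_2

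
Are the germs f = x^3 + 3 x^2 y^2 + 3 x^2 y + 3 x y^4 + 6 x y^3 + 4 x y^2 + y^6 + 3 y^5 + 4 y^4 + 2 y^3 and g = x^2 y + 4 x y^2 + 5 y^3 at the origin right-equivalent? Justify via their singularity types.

Yes.

The Hessian of f at 0 is [[0, 0], [0, 0]] with rank 0, so corank 2. A Groebner basis of the Jacobian ideal J(f) in C{x,y} is {y^3, x^2 - 2*y^2/3, x*y + y^2}; counting standard monomials gives mu = 4. Corank 2; j^3 = (x + y)*(x^2 + 2*x*y + 2*y^2) splits into three distinct lines over C (the quadratic factor has nonzero discriminant), so D_4. The Hessian of g at 0 is [[0, 0], [0, 0]] with rank 0, so corank 2. A Groebner basis of the Jacobian ideal J(g) in C{x,y} is {y^3, x^2 - y^2, x*y + 2*y^2}; counting standard monomials gives mu = 4. Corank 2; j^3 = y*(x^2 + 4*x*y + 5*y^2) splits into three distinct lines over C (the quadratic factor has nonzero discriminant), so D_4. Both have type D_4, hence right-equivalent.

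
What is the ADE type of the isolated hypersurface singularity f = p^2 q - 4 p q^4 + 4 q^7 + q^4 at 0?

D_{5}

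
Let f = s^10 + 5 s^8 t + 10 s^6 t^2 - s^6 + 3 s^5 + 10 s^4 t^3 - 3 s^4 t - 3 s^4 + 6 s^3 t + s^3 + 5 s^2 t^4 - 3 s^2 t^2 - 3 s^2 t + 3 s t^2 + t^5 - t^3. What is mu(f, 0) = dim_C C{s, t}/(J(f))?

8

The Hessian of f at 0 has rank 0. Corank 2; j^3 = (s - t)^3 is a perfect cube, so E-series; the 5-jet and mu = 8 give E_8.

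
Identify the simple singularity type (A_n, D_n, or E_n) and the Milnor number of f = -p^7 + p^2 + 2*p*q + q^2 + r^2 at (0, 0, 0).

The Hessian of f at 0 is [[2, 2, 0], [2, 2, 0], [0, 0, 2]] with rank 2, so corank 1. A Groebner basis of the Jacobian ideal J(f) in C{p,q,r} is {q^6, p + q, r}; counting standard monomials gives mu = 6. Corank 1: A-series; mu = 6 gives A_6.

Type A6, Milnor number mu = 6.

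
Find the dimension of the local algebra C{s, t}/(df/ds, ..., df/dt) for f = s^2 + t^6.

The Hessian of f at 0 is [[2, 0], [0, 0]] with rank 1, so corank 1. A Groebner basis of the Jacobian ideal J(f) in C{s,t} is {t^5, s}; counting standard monomials gives mu = 5. Corank 1: A-series; mu = 5 gives A_5.

5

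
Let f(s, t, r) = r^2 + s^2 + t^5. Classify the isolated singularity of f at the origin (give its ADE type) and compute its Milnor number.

Type A_4, Milnor number mu = 4.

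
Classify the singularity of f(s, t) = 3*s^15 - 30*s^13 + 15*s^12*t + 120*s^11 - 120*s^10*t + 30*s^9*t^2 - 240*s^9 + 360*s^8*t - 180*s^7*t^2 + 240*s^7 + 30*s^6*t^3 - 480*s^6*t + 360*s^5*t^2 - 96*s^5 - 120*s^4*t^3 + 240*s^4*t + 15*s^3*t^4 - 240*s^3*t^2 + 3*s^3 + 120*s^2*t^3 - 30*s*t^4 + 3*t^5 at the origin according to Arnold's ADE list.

E_8

The Hessian of f at 0 is [[0, 0], [0, 0]] with rank 0, so corank 2. A Groebner basis of the Jacobian ideal J(f) in C{s,t} is {t^5, s*t^3 - t^4/8, s^2}; counting standard monomials gives mu = 8. Corank 2; j^3 = 3*s^3 is a perfect cube, so E-series; the 5-jet and mu = 8 give E_8.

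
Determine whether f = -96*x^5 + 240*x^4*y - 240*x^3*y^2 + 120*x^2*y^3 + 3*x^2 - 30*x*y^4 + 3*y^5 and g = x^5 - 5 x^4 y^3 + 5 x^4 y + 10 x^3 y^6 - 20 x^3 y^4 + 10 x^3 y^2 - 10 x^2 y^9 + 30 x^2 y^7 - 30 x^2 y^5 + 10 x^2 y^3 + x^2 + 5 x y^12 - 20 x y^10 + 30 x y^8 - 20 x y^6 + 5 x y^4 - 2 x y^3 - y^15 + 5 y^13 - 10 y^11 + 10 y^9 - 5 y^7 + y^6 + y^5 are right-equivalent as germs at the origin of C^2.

Yes.

The Hessian of f at 0 is [[6, 0], [0, 0]] with rank 1, so corank 1. A Groebner basis of the Jacobian ideal J(f) in C{x,y} is {y^4, x}; counting standard monomials gives mu = 4. Corank 1: A-series; mu = 4 gives A_4. The Hessian of g at 0 is [[2, 0], [0, 0]] with rank 1, so corank 1. A Groebner basis of the Jacobian ideal J(g) in C{x,y} is {-x + y^3, x^2, x*y}; counting standard monomials gives mu = 4. Corank 1: A-series; mu = 4 gives A_4. Both have type A_4, hence right-equivalent.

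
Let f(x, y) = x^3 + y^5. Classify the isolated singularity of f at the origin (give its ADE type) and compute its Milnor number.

Type E_8, Milnor number mu = 8.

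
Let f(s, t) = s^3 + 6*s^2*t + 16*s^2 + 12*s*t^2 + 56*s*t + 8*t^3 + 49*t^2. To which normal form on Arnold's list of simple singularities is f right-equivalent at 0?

The Hessian of f at 0 is [[32, 56], [56, 98]] with rank 1, so corank 1. A Groebner basis of the Jacobian ideal J(f) in C{s,t} is {t^2, s + 7*t/4}; counting standard monomials gives mu = 2. Corank 1: A-series; mu = 2 gives A_2.

A_{2}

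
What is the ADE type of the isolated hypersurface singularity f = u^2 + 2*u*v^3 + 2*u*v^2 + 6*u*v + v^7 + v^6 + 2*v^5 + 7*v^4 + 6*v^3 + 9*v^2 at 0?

The Hessian of f at 0 has rank 1. Corank 1: A-series; mu = 6 gives A_6.

A_{6}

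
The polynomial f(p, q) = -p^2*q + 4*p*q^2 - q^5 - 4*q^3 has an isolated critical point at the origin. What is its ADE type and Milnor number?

Type D6, Milnor number mu = 6.

The Hessian of f at 0 is [[0, 0], [0, 0]] with rank 0, so corank 2. A Groebner basis of the Jacobian ideal J(f) in C{p,q} is {p^2/5 + q^4 - 4*q^2/5, p^3 - 8*q^3, p*q - 2*q^2}; counting standard monomials gives mu = 6. Corank 2; j^3 = -q*(p - 2*q)^2 has shape L^2 M (L != M), so D-series; mu = 6 gives D_6.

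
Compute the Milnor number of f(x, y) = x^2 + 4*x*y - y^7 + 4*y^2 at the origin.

The Hessian of f at 0 is [[2, 4], [4, 8]] with rank 1, so corank 1. A Groebner basis of the Jacobian ideal J(f) in C{x,y} is {y^6, x + 2*y}; counting standard monomials gives mu = 6. Corank 1: A-series; mu = 6 gives A_6.

6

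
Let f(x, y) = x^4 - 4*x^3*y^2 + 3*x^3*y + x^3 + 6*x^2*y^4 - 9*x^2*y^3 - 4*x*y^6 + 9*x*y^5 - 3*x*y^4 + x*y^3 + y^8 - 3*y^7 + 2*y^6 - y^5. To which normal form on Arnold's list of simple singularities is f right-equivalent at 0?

E_{7}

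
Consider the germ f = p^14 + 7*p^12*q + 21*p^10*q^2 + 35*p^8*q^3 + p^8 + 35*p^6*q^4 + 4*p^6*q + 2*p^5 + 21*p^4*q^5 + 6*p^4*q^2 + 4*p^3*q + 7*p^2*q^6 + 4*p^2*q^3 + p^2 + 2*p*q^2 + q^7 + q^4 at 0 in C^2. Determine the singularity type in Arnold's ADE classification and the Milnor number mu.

Type A6, Milnor number mu = 6.

The Hessian of f at 0 has rank 1. Corank 1: A-series; mu = 6 gives A_6.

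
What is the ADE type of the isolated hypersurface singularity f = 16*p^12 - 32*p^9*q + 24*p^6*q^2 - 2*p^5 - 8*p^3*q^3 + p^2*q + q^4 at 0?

D5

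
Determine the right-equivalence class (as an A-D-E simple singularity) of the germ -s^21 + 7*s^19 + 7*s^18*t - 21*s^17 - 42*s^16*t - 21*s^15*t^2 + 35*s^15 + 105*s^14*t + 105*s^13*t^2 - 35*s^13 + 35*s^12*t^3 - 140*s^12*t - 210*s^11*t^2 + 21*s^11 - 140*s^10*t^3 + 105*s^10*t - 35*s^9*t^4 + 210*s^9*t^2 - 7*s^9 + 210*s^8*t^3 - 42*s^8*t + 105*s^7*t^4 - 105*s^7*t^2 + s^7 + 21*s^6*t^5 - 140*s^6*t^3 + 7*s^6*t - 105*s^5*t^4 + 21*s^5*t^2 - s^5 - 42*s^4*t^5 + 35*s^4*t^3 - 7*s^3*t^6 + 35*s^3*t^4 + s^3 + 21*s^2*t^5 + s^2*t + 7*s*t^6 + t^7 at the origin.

The Hessian of f at 0 has rank 0. Corank 2; j^3 = s^2*(s + t) has shape L^2 M (L != M), so D-series; mu = 8 gives D_8.

D_8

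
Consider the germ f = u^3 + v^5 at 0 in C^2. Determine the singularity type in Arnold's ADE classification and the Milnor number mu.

The Hessian of f at 0 is [[0, 0], [0, 0]] with rank 0, so corank 2. A Groebner basis of the Jacobian ideal J(f) in C{u,v} is {v^4, u^2}; counting standard monomials gives mu = 8. Corank 2; j^3 = u^3 is a perfect cube, so E-series; the 5-jet and mu = 8 give E_8.

Type E_{8}, Milnor number mu = 8.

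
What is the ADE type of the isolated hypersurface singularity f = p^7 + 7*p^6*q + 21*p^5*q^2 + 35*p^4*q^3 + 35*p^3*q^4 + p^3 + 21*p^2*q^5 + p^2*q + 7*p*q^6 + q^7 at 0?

D_{8}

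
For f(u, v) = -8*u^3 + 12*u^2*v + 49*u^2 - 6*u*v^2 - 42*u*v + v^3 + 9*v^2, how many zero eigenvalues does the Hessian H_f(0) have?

Hessian at 0 has rank 1.

1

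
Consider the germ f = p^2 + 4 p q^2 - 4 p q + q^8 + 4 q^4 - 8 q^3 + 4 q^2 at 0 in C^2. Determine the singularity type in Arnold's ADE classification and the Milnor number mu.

Type A7, Milnor number mu = 7.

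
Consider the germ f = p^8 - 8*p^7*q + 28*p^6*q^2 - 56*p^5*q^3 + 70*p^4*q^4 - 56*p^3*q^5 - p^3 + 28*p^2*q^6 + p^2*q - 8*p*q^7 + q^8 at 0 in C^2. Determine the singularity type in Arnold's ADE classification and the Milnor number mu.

The Hessian of f at 0 has rank 0. Corank 2; j^3 = -p^2*(p - q) has shape L^2 M (L != M), so D-series; mu = 9 gives D_9.

Type D9, Milnor number mu = 9.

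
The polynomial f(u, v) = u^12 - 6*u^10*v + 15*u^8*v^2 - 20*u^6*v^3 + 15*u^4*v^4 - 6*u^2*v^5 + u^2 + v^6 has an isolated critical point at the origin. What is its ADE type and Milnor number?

Type A5, Milnor number mu = 5.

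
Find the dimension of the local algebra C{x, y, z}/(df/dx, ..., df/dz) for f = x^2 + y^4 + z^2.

The Hessian of f at 0 is [[2, 0, 0], [0, 0, 0], [0, 0, 2]] with rank 2, so corank 1. A Groebner basis of the Jacobian ideal J(f) in C{x,y,z} is {y^3, x, z}; counting standard monomials gives mu = 3. Corank 1: A-series; mu = 3 gives A_3.

3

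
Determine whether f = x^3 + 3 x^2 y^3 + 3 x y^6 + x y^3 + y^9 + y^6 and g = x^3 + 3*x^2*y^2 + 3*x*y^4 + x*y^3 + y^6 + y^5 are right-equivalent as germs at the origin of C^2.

Yes.

The Hessian of f at 0 is [[0, 0], [0, 0]] with rank 0, so corank 2. A Groebner basis of the Jacobian ideal J(f) in C{x,y} is {x^3, x*y^2, 3*x^2 + y^3}; counting standard monomials gives mu = 7. Corank 2; j^3 = x^3 is a perfect cube, so E-series; the 4-jet and mu = 7 give E_7. The Hessian of g at 0 is [[0, 0], [0, 0]] with rank 0, so corank 2. A Groebner basis of the Jacobian ideal J(g) in C{x,y} is {-x^2 + y^4 - y^3/3, x^3, x^2*y + x^2/3 + y^3/9, x^2 + x*y^2 + y^3/3}; counting standard monomials gives mu = 7. Corank 2; j^3 = x^3 is a perfect cube, so E-series; the 4-jet and mu = 7 give E_7. Both have type E_7, hence right-equivalent.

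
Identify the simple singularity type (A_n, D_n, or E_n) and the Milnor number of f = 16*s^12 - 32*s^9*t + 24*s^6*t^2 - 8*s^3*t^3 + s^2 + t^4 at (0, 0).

The Hessian of f at 0 is [[2, 0], [0, 0]] with rank 1, so corank 1. A Groebner basis of the Jacobian ideal J(f) in C{s,t} is {t^3, s}; counting standard monomials gives mu = 3. Corank 1: A-series; mu = 3 gives A_3.

Type A_{3}, Milnor number mu = 3.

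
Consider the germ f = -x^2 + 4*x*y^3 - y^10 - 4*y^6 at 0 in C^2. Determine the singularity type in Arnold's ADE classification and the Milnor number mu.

Type A9, Milnor number mu = 9.

The Hessian of f at 0 is [[-2, 0], [0, 0]] with rank 1, so corank 1. A Groebner basis of the Jacobian ideal J(f) in C{x,y} is {x^3, -x/2 + y^3}; counting standard monomials gives mu = 9. Corank 1: A-series; mu = 9 gives A_9.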